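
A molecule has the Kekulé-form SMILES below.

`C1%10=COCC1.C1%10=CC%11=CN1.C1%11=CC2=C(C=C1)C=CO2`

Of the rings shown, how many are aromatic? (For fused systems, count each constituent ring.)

3

The SMILES encodes a five-membered ring of four carbons and one oxygen, with one C=C double bond and two sp³ carbons; a five-membered ring of four carbons and one nitrogen bearing a hydrogen, with two C=C double bonds; a six-membered carbon ring with three alternating C=C double bonds, fused to a five-membered ring containing one oxygen and two C=C double bonds.
The 5-membered ring with one oxygen has two sp³ carbons, so it is not fully conjugated — not aromatic (2,3-dihydrofuran).
The 5-membered ring with one N–H is planar and fully conjugated; 2 ring double bonds (4 π electrons) plus a heteroatom lone pair (2) give 6 π electrons. That satisfies 4n+2 with n=1, so it is aromatic (pyrrole).
The fused 6/5-membered bicyclic (with one oxygen) is a single π system with 9 sp² atoms and 10 π electrons from ring double bonds plus a heteroatom lone pair. 10 = 4(2)+2, so the system is aromatic and both rings count as aromatic (benzofuran).
3 of the 4 rings are aromatic. Total: 3.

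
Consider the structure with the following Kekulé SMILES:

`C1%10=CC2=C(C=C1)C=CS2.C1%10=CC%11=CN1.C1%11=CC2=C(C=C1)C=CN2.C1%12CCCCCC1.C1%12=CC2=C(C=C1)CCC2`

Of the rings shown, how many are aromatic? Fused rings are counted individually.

6

The SMILES encodes a six-membered carbon ring with three alternating C=C double bonds, fused to a five-membered ring containing one sulfur and two C=C double bonds; a five-membered ring of four carbons and one nitrogen bearing a hydrogen, with two C=C double bonds; a six-membered carbon ring with three alternating C=C double bonds, fused to a five-membered ring containing one N–H nitrogen and two C=C double bonds; a seven-membered saturated carbon ring; a six-membered carbon ring with three alternating C=C double bonds, fused to a saturated five-membered carbon ring.
The fused 6/5-membered bicyclic (with one sulfur) is a single π system with 9 sp² atoms and 10 π electrons from ring double bonds plus a heteroatom lone pair. 10 = 4(2)+2, so the system is aromatic and both rings count as aromatic (benzothiophene).
The 5-membered ring with one N–H is fully conjugated (every ring atom contributes a p orbital); 2 ring double bonds (4 π electrons) plus a heteroatom lone pair (2) give 6 π electrons. 6 = 4(1)+2, so it is aromatic (pyrrole).
The fused 6/5-membered bicyclic (with one N–H) is a single π system with 9 sp² atoms and 10 π electrons from ring double bonds plus a heteroatom lone pair. 10 = 4(2)+2, so the system is aromatic and both rings count as aromatic (indole).
The 7-membered ring has only sp³ atoms, so it is not fully conjugated — not aromatic (cycloheptane).
The 6-membered ring is planar and fully conjugated; 3 ring double bonds give 6 π electrons. Since 6 = 4n+2 (n=1), it is aromatic (benzene ring).
The 5-membered ring has three sp³ carbons, so it is not fully conjugated — not aromatic (cyclopentane ring).
6 of the 8 rings are aromatic. Total: 6.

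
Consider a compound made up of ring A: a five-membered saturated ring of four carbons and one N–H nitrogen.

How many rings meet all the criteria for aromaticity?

0

Ring A has only sp³ atoms, so it is not fully conjugated — not aromatic (pyrrolidine).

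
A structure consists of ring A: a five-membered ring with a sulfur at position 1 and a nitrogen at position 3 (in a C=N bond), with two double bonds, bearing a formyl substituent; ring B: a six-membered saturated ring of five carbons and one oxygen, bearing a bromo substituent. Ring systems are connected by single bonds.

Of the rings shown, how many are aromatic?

Ring A has a continuous p-orbital overlap around the ring; 2 ring double bonds (4 π electrons) plus a heteroatom lone pair (2) give 6 π electrons. That satisfies 4n+2 with n=1, so ring A is aromatic (thiazole).
Ring B has only sp³ atoms, so it is not fully conjugated — not aromatic (tetrahydropyran).
Aromatic: A. Total: 1.

1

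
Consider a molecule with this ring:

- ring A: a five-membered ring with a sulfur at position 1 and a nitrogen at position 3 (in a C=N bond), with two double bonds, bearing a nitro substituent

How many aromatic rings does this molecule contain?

1

Ring A is fully conjugated (every ring atom contributes a p orbital); 2 ring double bonds (4 π electrons) plus a heteroatom lone pair (2) give 6 π electrons. That satisfies 4n+2 with n=1, so ring A is aromatic (thiazole).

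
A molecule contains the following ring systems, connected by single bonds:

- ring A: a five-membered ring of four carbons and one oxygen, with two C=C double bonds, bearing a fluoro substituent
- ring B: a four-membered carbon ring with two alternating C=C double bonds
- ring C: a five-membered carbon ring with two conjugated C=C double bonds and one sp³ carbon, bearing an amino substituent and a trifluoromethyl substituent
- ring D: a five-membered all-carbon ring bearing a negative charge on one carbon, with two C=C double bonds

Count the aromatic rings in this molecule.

Ring A has a continuous p-orbital overlap around the ring; 2 ring double bonds (4 π electrons) plus a heteroatom lone pair (2) give 6 π electrons. That satisfies 4n+2 with n=1, so ring A is aromatic (furan).
Ring B has only sp² ring atoms; a planar conformation would have a fully conjugated π system of 4 electrons. But 4 = 4(1), which is 4n not 4n+2, so ring B is not aromatic (cyclobutadiene) — cyclobutadiene is antiaromatic and distorts to a rectangle.
Ring C has one sp³ carbon, so it is not fully conjugated — not aromatic (cyclopentadiene).
Ring D is planar and fully conjugated; 2 ring double bonds (4 π electrons) plus the carbanion lone pair (2) give 6 π electrons. That satisfies 4n+2 with n=1, so ring D is aromatic (cyclopentadienyl anion).
Aromatic: A, D. Total: 2.

2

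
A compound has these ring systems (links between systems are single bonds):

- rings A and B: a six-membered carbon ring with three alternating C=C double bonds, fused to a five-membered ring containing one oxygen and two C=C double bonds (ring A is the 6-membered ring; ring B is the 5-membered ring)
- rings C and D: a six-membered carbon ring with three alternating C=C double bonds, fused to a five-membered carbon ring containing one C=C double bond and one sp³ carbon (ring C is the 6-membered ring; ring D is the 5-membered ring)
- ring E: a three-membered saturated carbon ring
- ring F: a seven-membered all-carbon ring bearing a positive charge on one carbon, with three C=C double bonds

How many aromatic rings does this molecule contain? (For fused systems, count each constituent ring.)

Rings A and B form a fused bicyclic system (with one oxygen) with 9 sp² atoms and 10 π electrons from ring double bonds plus a heteroatom lone pair. 10 = 4(2)+2, so the system is aromatic and both rings count as aromatic (benzofuran).
Ring C is fully conjugated (every ring atom contributes a p orbital); 3 ring double bonds give 6 π electrons. 6 = 4(1)+2, so ring C is aromatic (benzene ring).
Ring D has one sp³ carbon, so it is not fully conjugated — not aromatic (cyclopentene ring).
Ring E has only sp³ atoms, so it is not fully conjugated — not aromatic (cyclopropane).
Ring F is fully conjugated (every ring atom contributes a p orbital); 3 ring double bonds (6 π electrons) plus the carbocation's empty p orbital (0, but keeps the ring conjugated) give 6 π electrons. That satisfies 4n+2 with n=1, so ring F is aromatic (tropylium cation).
Aromatic: A, B, C, F. Total: 4.

4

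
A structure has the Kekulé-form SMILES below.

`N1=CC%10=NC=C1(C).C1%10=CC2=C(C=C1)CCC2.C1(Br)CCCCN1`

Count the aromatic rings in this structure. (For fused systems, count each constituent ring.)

The SMILES encodes a six-membered ring with nitrogens at positions 1 and 4 and three alternating double bonds; a six-membered carbon ring with three alternating C=C double bonds, fused to a saturated five-membered carbon ring; a six-membered saturated ring of five carbons and one N–H nitrogen.
The 6-membered ring with two nitrogens (1,4) has a continuous p-orbital overlap around the ring; 3 ring double bonds give 6 π electrons. Since 6 = 4n+2 (n=1), it is aromatic (pyrazine).
The 6-membered ring is fully conjugated (every ring atom contributes a p orbital); 3 ring double bonds give 6 π electrons. 6 = 4(1)+2, so it is aromatic (benzene ring).
The 5-membered ring has three sp³ carbons, so it is not fully conjugated — not aromatic (cyclopentane ring).
The 6-membered ring with one N–H has only sp³ atoms, so it is not fully conjugated — not aromatic (piperidine).
2 of the 4 rings are aromatic. Total: 2.

2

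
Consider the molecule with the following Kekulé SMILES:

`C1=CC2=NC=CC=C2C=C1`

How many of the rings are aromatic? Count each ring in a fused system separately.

2

The SMILES encodes two fused six-membered rings, each with three alternating double bonds; one ring is all carbon and the other has one ring nitrogen.
The fused 6/6-membered bicyclic (with one nitrogen) is a single π system with 10 sp² atoms and 10 π electrons from ring double bonds. 10 = 4(2)+2, so the system is aromatic and both rings count as aromatic (quinoline).
2 of the 2 rings are aromatic. Total: 2.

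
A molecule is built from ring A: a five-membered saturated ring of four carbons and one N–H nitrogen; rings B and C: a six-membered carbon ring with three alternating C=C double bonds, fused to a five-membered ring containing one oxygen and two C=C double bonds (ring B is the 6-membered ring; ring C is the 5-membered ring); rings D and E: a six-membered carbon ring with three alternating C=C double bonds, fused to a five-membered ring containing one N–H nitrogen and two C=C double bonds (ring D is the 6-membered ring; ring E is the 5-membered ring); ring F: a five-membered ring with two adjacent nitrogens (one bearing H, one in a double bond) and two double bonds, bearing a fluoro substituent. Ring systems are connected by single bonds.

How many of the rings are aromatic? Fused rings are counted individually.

Ring A has only sp³ atoms, so it is not fully conjugated — not aromatic (pyrrolidine).
Rings B and C form a fused bicyclic system (with one oxygen) with 9 sp² atoms and 10 π electrons from ring double bonds plus a heteroatom lone pair. 10 = 4(2)+2, so the system is aromatic and both rings count as aromatic (benzofuran).
Rings D and E form a fused bicyclic system (with one N–H) with 9 sp² atoms and 10 π electrons from ring double bonds plus a heteroatom lone pair. 10 = 4(2)+2, so the system is aromatic and both rings count as aromatic (indole).
Ring F is fully conjugated (every ring atom contributes a p orbital); 2 ring double bonds (4 π electrons) plus a heteroatom lone pair (2) give 6 π electrons. That satisfies 4n+2 with n=1, so ring F is aromatic (pyrazole).
Aromatic: B, C, D, E, F. Total: 5.

5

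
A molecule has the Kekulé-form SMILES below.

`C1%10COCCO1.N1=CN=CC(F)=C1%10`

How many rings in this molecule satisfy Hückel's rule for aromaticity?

The SMILES encodes a six-membered saturated ring with oxygens at positions 1 and 4; a six-membered ring with nitrogens at positions 1 and 3 and three alternating double bonds.
The 6-membered ring with two oxygens (1,4) has only sp³ atoms, so it is not fully conjugated — not aromatic (1,4-dioxane).
The 6-membered ring with two nitrogens (1,3) is planar and fully conjugated; 3 ring double bonds give 6 π electrons. Since 6 = 4n+2 (n=1), it is aromatic (pyrimidine).
1 of the 2 rings is aromatic. Total: 1.

1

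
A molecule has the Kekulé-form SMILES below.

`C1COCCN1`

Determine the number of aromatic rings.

The SMILES encodes a six-membered saturated ring with an oxygen and an N–H nitrogen at positions 1 and 4.
The 6-membered ring with one oxygen and one N–H (1,4) has only sp³ atoms, so it is not fully conjugated — not aromatic (morpholine).

0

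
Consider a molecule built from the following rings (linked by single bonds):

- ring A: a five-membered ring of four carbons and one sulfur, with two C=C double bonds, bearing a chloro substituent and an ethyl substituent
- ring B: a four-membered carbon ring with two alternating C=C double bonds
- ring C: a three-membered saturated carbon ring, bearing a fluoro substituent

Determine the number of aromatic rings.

Ring A has a continuous p-orbital overlap around the ring; 2 ring double bonds (4 π electrons) plus a heteroatom lone pair (2) give 6 π electrons. 6 = 4(1)+2, so ring A is aromatic (thiophene).
Ring B has only sp² ring atoms; a planar conformation would have a fully conjugated π system of 4 electrons. But 4 = 4(1), which is 4n not 4n+2, so ring B is not aromatic (cyclobutadiene) — cyclobutadiene is antiaromatic and distorts to a rectangle.
Ring C has only sp³ atoms, so it is not fully conjugated — not aromatic (cyclopropane).
Aromatic: A. Total: 1.

1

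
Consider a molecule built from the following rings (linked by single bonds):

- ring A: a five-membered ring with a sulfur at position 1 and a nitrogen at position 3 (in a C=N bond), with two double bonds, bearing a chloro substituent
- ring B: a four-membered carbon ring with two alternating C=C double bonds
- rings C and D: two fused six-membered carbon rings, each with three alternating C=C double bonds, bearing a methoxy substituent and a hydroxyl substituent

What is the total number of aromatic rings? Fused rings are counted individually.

Ring A is fully conjugated (every ring atom contributes a p orbital); 2 ring double bonds (4 π electrons) plus a heteroatom lone pair (2) give 6 π electrons. Since 6 = 4n+2 (n=1), ring A is aromatic (thiazole).
Ring B has only sp² ring atoms; a planar conformation would have a fully conjugated π system of 4 electrons. But 4 = 4(1), which is 4n not 4n+2, so ring B is not aromatic (cyclobutadiene) — cyclobutadiene is antiaromatic and distorts to a rectangle.
Rings C and D form a fused bicyclic system with 10 sp² atoms and 10 π electrons from ring double bonds. 10 = 4(2)+2, so the system is aromatic and both rings count as aromatic (naphthalene).
Aromatic: A, C, D. Total: 3.

3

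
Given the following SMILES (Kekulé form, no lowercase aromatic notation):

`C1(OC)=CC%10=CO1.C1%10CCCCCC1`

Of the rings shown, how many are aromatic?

The SMILES encodes a five-membered ring of four carbons and one oxygen, with two C=C double bonds; a seven-membered saturated carbon ring.
The 5-membered ring with one oxygen is planar and fully conjugated; 2 ring double bonds (4 π electrons) plus a heteroatom lone pair (2) give 6 π electrons. That satisfies 4n+2 with n=1, so it is aromatic (furan).
The 7-membered ring has only sp³ atoms, so it is not fully conjugated — not aromatic (cycloheptane).
1 of the 2 rings is aromatic. Total: 1.

1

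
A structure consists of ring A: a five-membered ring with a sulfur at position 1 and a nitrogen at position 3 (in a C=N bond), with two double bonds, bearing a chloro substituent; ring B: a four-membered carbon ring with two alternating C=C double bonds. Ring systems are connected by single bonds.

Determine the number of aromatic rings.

Ring A has a continuous p-orbital overlap around the ring; 2 ring double bonds (4 π electrons) plus a heteroatom lone pair (2) give 6 π electrons. Since 6 = 4n+2 (n=1), ring A is aromatic (thiazole).
Ring B has only sp² ring atoms; a planar conformation would have a fully conjugated π system of 4 electrons. But 4 = 4(1), which is 4n not 4n+2, so ring B is not aromatic (cyclobutadiene) — cyclobutadiene is antiaromatic and distorts to a rectangle.
Aromatic: A. Total: 1.

1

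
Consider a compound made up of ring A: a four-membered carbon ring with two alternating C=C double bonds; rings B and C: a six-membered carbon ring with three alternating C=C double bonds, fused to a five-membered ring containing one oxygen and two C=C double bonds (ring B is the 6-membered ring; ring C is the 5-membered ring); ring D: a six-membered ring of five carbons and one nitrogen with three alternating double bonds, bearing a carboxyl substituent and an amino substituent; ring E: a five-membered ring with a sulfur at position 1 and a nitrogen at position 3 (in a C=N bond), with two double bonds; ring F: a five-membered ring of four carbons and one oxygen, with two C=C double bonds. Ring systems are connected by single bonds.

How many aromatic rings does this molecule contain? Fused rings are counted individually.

5

Ring A has only sp² ring atoms; a planar conformation would have a fully conjugated π system of 4 electrons. But 4 = 4(1), which is 4n not 4n+2, so ring A is not aromatic (cyclobutadiene) — cyclobutadiene is antiaromatic and distorts to a rectangle.
Rings B and C form a fused bicyclic system (with one oxygen) with 9 sp² atoms and 10 π electrons from ring double bonds plus a heteroatom lone pair. 10 = 4(2)+2, so the system is aromatic and both rings count as aromatic (benzofuran).
Ring D is fully conjugated (every ring atom contributes a p orbital); 3 ring double bonds give 6 π electrons. 6 = 4(1)+2, so ring D is aromatic (pyridine).
Ring E is fully conjugated (every ring atom contributes a p orbital); 2 ring double bonds (4 π electrons) plus a heteroatom lone pair (2) give 6 π electrons. That satisfies 4n+2 with n=1, so ring E is aromatic (thiazole).
Ring F is fully conjugated (every ring atom contributes a p orbital); 2 ring double bonds (4 π electrons) plus a heteroatom lone pair (2) give 6 π electrons. Since 6 = 4n+2 (n=1), ring F is aromatic (furan).
Aromatic: B, C, D, E, F. Total: 5.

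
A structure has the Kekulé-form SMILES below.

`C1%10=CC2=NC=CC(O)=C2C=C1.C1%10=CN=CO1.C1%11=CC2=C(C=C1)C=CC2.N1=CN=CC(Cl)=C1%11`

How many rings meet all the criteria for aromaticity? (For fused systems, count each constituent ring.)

5

The SMILES encodes two fused six-membered rings, each with three alternating double bonds; one ring is all carbon and the other has one ring nitrogen; a five-membered ring with an oxygen at position 1 and a nitrogen at position 3 (in a C=N bond), with two double bonds; a six-membered carbon ring with three alternating C=C double bonds, fused to a five-membered carbon ring containing one C=C double bond and one sp³ carbon; a six-membered ring with nitrogens at positions 1 and 3 and three alternating double bonds.
The fused 6/6-membered bicyclic (with one nitrogen) is a single π system with 10 sp² atoms and 10 π electrons from ring double bonds. 10 = 4(2)+2, so the system is aromatic and both rings count as aromatic (quinoline).
The 5-membered ring with one oxygen and one =N– is fully conjugated (every ring atom contributes a p orbital); 2 ring double bonds (4 π electrons) plus a heteroatom lone pair (2) give 6 π electrons. That satisfies 4n+2 with n=1, so it is aromatic (oxazole).
The 6-membered ring is planar and fully conjugated; 3 ring double bonds give 6 π electrons. Since 6 = 4n+2 (n=1), it is aromatic (benzene ring).
The 5-membered ring has one sp³ carbon, so it is not fully conjugated — not aromatic (cyclopentene ring).
The 6-membered ring with two nitrogens (1,3) is planar and fully conjugated; 3 ring double bonds give 6 π electrons. Since 6 = 4n+2 (n=1), it is aromatic (pyrimidine).
5 of the 6 rings are aromatic. Total: 5.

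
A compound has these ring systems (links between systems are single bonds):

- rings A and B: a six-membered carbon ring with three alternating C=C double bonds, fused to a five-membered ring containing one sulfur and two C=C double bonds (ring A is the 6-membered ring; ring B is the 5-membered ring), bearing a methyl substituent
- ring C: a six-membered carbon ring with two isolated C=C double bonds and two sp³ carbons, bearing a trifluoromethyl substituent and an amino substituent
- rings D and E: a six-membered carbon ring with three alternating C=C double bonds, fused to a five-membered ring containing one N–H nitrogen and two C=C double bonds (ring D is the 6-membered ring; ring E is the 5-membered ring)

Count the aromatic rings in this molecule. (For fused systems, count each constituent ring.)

4

Rings A and B form a fused bicyclic system (with one sulfur) with 9 sp² atoms and 10 π electrons from ring double bonds plus a heteroatom lone pair. 10 = 4(2)+2, so the system is aromatic and both rings count as aromatic (benzothiophene).
Ring C has two sp³ carbons, so it is not fully conjugated — not aromatic (1,4-cyclohexadiene).
Rings D and E form a fused bicyclic system (with one N–H) with 9 sp² atoms and 10 π electrons from ring double bonds plus a heteroatom lone pair. 10 = 4(2)+2, so the system is aromatic and both rings count as aromatic (indole).
Aromatic: A, B, D, E. Total: 4.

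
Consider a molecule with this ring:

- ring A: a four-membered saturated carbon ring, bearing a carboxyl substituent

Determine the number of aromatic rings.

0

Ring A has only sp³ atoms, so it is not fully conjugated — not aromatic (cyclobutane).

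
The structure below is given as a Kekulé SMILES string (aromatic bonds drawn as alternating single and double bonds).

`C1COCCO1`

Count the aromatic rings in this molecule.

The SMILES encodes a six-membered saturated ring with oxygens at positions 1 and 4.
The 6-membered ring with two oxygens (1,4) has only sp³ atoms, so it is not fully conjugated — not aromatic (1,4-dioxane).

0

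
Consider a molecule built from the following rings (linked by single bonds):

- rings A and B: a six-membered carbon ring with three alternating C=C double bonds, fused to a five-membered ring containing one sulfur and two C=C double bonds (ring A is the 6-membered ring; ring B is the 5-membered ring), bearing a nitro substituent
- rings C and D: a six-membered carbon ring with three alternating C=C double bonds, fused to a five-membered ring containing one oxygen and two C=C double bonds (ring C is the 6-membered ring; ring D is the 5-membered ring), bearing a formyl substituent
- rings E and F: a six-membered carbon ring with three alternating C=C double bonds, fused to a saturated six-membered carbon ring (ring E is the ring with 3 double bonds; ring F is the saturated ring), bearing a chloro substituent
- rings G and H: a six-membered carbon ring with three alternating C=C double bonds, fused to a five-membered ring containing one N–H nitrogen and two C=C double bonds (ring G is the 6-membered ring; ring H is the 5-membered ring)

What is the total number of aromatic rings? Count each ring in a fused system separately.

7

Rings A and B form a fused bicyclic system (with one sulfur) with 9 sp² atoms and 10 π electrons from ring double bonds plus a heteroatom lone pair. 10 = 4(2)+2, so the system is aromatic and both rings count as aromatic (benzothiophene).
Rings C and D form a fused bicyclic system (with one oxygen) with 9 sp² atoms and 10 π electrons from ring double bonds plus a heteroatom lone pair. 10 = 4(2)+2, so the system is aromatic and both rings count as aromatic (benzofuran).
Ring E has a continuous p-orbital overlap around the ring; 3 ring double bonds give 6 π electrons. Since 6 = 4n+2 (n=1), ring E is aromatic (benzene ring).
Ring F has four sp³ carbons, so it is not fully conjugated — not aromatic (cyclohexane ring).
Rings G and H form a fused bicyclic system (with one N–H) with 9 sp² atoms and 10 π electrons from ring double bonds plus a heteroatom lone pair. 10 = 4(2)+2, so the system is aromatic and both rings count as aromatic (indole).
Aromatic: A, B, C, D, E, G, H. Total: 7.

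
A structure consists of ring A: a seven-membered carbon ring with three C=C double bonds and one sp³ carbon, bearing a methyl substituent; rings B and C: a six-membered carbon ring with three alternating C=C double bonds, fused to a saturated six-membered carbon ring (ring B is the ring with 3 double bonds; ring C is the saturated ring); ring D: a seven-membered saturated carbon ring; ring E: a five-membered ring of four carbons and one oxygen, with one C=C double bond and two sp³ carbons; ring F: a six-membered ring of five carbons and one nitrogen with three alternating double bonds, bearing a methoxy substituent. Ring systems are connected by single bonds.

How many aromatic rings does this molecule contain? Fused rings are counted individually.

2

Ring A has one sp³ carbon, so it is not fully conjugated — not aromatic (cycloheptatriene).
Ring B is planar and fully conjugated; 3 ring double bonds give 6 π electrons. That satisfies 4n+2 with n=1, so ring B is aromatic (benzene ring).
Ring C has four sp³ carbons, so it is not fully conjugated — not aromatic (cyclohexane ring).
Ring D has only sp³ atoms, so it is not fully conjugated — not aromatic (cycloheptane).
Ring E has two sp³ carbons, so it is not fully conjugated — not aromatic (2,3-dihydrofuran).
Ring F has a continuous p-orbital overlap around the ring; 3 ring double bonds give 6 π electrons. Since 6 = 4n+2 (n=1), ring F is aromatic (pyridine).
Aromatic: B, F. Total: 2.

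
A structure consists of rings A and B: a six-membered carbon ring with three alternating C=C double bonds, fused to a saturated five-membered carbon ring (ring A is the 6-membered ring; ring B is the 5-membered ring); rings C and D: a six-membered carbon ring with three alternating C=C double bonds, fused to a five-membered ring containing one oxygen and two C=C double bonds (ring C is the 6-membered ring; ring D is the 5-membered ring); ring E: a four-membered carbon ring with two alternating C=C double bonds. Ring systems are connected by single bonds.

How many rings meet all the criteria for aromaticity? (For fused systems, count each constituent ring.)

3

Ring A has a continuous p-orbital overlap around the ring; 3 ring double bonds give 6 π electrons. 6 = 4(1)+2, so ring A is aromatic (benzene ring).
Ring B has three sp³ carbons, so it is not fully conjugated — not aromatic (cyclopentane ring).
Rings C and D form a fused bicyclic system (with one oxygen) with 9 sp² atoms and 10 π electrons from ring double bonds plus a heteroatom lone pair. 10 = 4(2)+2, so the system is aromatic and both rings count as aromatic (benzofuran).
Ring E has only sp² ring atoms; a planar conformation would have a fully conjugated π system of 4 electrons. But 4 = 4(1), which is 4n not 4n+2, so ring E is not aromatic (cyclobutadiene) — cyclobutadiene is antiaromatic and distorts to a rectangle.
Aromatic: A, C, D. Total: 3.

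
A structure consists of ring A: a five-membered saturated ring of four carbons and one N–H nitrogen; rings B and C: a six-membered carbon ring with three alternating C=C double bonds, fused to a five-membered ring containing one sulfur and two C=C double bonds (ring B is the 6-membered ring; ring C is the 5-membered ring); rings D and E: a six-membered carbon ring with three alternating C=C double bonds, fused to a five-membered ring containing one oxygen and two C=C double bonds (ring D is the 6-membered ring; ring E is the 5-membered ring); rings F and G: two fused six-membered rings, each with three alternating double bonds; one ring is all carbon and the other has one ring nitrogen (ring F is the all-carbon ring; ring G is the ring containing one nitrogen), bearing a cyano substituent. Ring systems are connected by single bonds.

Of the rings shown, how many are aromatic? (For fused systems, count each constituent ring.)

6

Ring A has only sp³ atoms, so it is not fully conjugated — not aromatic (pyrrolidine).
Rings B and C form a fused bicyclic system (with one sulfur) with 9 sp² atoms and 10 π electrons from ring double bonds plus a heteroatom lone pair. 10 = 4(2)+2, so the system is aromatic and both rings count as aromatic (benzothiophene).
Rings D and E form a fused bicyclic system (with one oxygen) with 9 sp² atoms and 10 π electrons from ring double bonds plus a heteroatom lone pair. 10 = 4(2)+2, so the system is aromatic and both rings count as aromatic (benzofuran).
Rings F and G form a fused bicyclic system (with one nitrogen) with 10 sp² atoms and 10 π electrons from ring double bonds. 10 = 4(2)+2, so the system is aromatic and both rings count as aromatic (quinoline).
Aromatic: B, C, D, E, F, G. Total: 6.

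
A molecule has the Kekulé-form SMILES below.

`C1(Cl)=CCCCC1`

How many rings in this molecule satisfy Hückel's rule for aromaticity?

The SMILES encodes a six-membered carbon ring with one C=C double bond.
The 6-membered ring has four sp³ carbons, so it is not fully conjugated — not aromatic (cyclohexene).

0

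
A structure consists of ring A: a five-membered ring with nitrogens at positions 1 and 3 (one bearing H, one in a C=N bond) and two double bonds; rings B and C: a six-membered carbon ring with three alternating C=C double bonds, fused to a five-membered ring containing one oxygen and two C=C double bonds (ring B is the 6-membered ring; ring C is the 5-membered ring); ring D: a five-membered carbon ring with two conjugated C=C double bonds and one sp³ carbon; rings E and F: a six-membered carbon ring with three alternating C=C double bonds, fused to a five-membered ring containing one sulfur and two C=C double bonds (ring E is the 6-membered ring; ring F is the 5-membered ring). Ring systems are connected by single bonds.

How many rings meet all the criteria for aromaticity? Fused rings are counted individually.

5

Ring A is planar and fully conjugated; 2 ring double bonds (4 π electrons) plus a heteroatom lone pair (2) give 6 π electrons. 6 = 4(1)+2, so ring A is aromatic (imidazole).
Rings B and C form a fused bicyclic system (with one oxygen) with 9 sp² atoms and 10 π electrons from ring double bonds plus a heteroatom lone pair. 10 = 4(2)+2, so the system is aromatic and both rings count as aromatic (benzofuran).
Ring D has one sp³ carbon, so it is not fully conjugated — not aromatic (cyclopentadiene).
Rings E and F form a fused bicyclic system (with one sulfur) with 9 sp² atoms and 10 π electrons from ring double bonds plus a heteroatom lone pair. 10 = 4(2)+2, so the system is aromatic and both rings count as aromatic (benzothiophene).
Aromatic: A, B, C, E, F. Total: 5.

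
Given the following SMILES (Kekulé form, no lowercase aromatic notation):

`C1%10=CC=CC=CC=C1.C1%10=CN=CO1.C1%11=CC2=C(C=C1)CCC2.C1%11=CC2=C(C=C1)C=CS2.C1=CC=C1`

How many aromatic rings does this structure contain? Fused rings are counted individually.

The SMILES encodes an eight-membered carbon ring with four alternating C=C double bonds; a five-membered ring with an oxygen at position 1 and a nitrogen at position 3 (in a C=N bond), with two double bonds; a six-membered carbon ring with three alternating C=C double bonds, fused to a saturated five-membered carbon ring; a six-membered carbon ring with three alternating C=C double bonds, fused to a five-membered ring containing one sulfur and two C=C double bonds; a four-membered carbon ring with two alternating C=C double bonds.
The 8-membered ring has only sp² ring atoms; a planar conformation would have a fully conjugated π system of 8 electrons. But 8 = 4(2), which is 4n not 4n+2, so it is not aromatic (cyclooctatetraene) — cyclooctatetraene distorts into a non-planar tub to avoid antiaromaticity.
The 5-membered ring with one oxygen and one =N– is planar and fully conjugated; 2 ring double bonds (4 π electrons) plus a heteroatom lone pair (2) give 6 π electrons. That satisfies 4n+2 with n=1, so it is aromatic (oxazole).
The 6-membered ring is fully conjugated (every ring atom contributes a p orbital); 3 ring double bonds give 6 π electrons. 6 = 4(1)+2, so it is aromatic (benzene ring).
The 5-membered ring has three sp³ carbons, so it is not fully conjugated — not aromatic (cyclopentane ring).
The fused 6/5-membered bicyclic (with one sulfur) is a single π system with 9 sp² atoms and 10 π electrons from ring double bonds plus a heteroatom lone pair. 10 = 4(2)+2, so the system is aromatic and both rings count as aromatic (benzothiophene).
The 4-membered ring has only sp² ring atoms; a planar conformation would have a fully conjugated π system of 4 electrons. But 4 = 4(1), which is 4n not 4n+2, so it is not aromatic (cyclobutadiene) — cyclobutadiene is antiaromatic and distorts to a rectangle.
4 of the 7 rings are aromatic. Total: 4.

4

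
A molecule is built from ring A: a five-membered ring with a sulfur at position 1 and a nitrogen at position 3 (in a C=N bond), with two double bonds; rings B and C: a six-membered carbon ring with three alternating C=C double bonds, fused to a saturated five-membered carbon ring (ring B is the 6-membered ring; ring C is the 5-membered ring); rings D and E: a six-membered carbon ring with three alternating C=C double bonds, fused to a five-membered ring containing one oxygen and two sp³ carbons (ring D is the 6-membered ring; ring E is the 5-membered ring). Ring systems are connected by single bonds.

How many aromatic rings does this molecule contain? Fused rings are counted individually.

3

Ring A has a continuous p-orbital overlap around the ring; 2 ring double bonds (4 π electrons) plus a heteroatom lone pair (2) give 6 π electrons. That satisfies 4n+2 with n=1, so ring A is aromatic (thiazole).
Ring B is fully conjugated (every ring atom contributes a p orbital); 3 ring double bonds give 6 π electrons. Since 6 = 4n+2 (n=1), ring B is aromatic (benzene ring).
Ring C has three sp³ carbons, so it is not fully conjugated — not aromatic (cyclopentane ring).
Ring D has a continuous p-orbital overlap around the ring; 3 ring double bonds give 6 π electrons. That satisfies 4n+2 with n=1, so ring D is aromatic (benzene ring).
Ring E has two sp³ carbons, so it is not fully conjugated — not aromatic (oxolane ring).
Aromatic: A, B, D. Total: 3.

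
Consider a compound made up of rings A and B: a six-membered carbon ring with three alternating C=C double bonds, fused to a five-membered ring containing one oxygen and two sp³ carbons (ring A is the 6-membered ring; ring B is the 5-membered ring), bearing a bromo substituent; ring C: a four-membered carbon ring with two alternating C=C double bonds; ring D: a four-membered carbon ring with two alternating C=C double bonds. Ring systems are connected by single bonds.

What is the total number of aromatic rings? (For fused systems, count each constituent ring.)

1

Ring A is planar and fully conjugated; 3 ring double bonds give 6 π electrons. Since 6 = 4n+2 (n=1), ring A is aromatic (benzene ring).
Ring B has two sp³ carbons, so it is not fully conjugated — not aromatic (oxolane ring).
Ring C has only sp² ring atoms; a planar conformation would have a fully conjugated π system of 4 electrons. But 4 = 4(1), which is 4n not 4n+2, so ring C is not aromatic (cyclobutadiene) — cyclobutadiene is antiaromatic and distorts to a rectangle.
Ring D has only sp² ring atoms; a planar conformation would have a fully conjugated π system of 4 electrons. But 4 = 4(1), which is 4n not 4n+2, so ring D is not aromatic (cyclobutadiene) — cyclobutadiene is antiaromatic and distorts to a rectangle.
Aromatic: A. Total: 1.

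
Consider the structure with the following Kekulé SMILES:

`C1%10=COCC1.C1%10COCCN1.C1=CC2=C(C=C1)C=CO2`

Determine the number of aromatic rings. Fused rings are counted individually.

The SMILES encodes a five-membered ring of four carbons and one oxygen, with one C=C double bond and two sp³ carbons; a six-membered saturated ring with an oxygen and an N–H nitrogen at positions 1 and 4; a six-membered carbon ring with three alternating C=C double bonds, fused to a five-membered ring containing one oxygen and two C=C double bonds.
The 5-membered ring with one oxygen has two sp³ carbons, so it is not fully conjugated — not aromatic (2,3-dihydrofuran).
The 6-membered ring with one oxygen and one N–H (1,4) has only sp³ atoms, so it is not fully conjugated — not aromatic (morpholine).
The fused 6/5-membered bicyclic (with one oxygen) is a single π system with 9 sp² atoms and 10 π electrons from ring double bonds plus a heteroatom lone pair. 10 = 4(2)+2, so the system is aromatic and both rings count as aromatic (benzofuran).
2 of the 4 rings are aromatic. Total: 2.

2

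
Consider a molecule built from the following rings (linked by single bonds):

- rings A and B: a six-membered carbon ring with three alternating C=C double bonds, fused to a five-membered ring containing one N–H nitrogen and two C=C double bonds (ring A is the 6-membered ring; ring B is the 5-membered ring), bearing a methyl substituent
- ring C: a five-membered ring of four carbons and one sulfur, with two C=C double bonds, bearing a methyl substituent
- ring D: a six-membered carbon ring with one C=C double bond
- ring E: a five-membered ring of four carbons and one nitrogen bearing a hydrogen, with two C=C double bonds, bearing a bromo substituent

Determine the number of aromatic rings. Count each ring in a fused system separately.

Rings A and B form a fused bicyclic system (with one N–H) with 9 sp² atoms and 10 π electrons from ring double bonds plus a heteroatom lone pair. 10 = 4(2)+2, so the system is aromatic and both rings count as aromatic (indole).
Ring C has a continuous p-orbital overlap around the ring; 2 ring double bonds (4 π electrons) plus a heteroatom lone pair (2) give 6 π electrons. 6 = 4(1)+2, so ring C is aromatic (thiophene).
Ring D has four sp³ carbons, so it is not fully conjugated — not aromatic (cyclohexene).
Ring E is planar and fully conjugated; 2 ring double bonds (4 π electrons) plus a heteroatom lone pair (2) give 6 π electrons. Since 6 = 4n+2 (n=1), ring E is aromatic (pyrrole).
Aromatic: A, B, C, E. Total: 4.

4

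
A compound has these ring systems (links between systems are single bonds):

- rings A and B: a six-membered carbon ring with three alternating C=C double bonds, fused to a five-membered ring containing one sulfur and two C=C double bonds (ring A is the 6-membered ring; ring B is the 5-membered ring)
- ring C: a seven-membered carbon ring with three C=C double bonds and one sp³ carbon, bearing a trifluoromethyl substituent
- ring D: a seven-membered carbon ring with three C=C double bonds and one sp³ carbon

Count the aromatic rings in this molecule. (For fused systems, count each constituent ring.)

2

Rings A and B form a fused bicyclic system (with one sulfur) with 9 sp² atoms and 10 π electrons from ring double bonds plus a heteroatom lone pair. 10 = 4(2)+2, so the system is aromatic and both rings count as aromatic (benzothiophene).
Ring C has one sp³ carbon, so it is not fully conjugated — not aromatic (cycloheptatriene).
Ring D has one sp³ carbon, so it is not fully conjugated — not aromatic (cycloheptatriene).
Aromatic: A, B. Total: 2.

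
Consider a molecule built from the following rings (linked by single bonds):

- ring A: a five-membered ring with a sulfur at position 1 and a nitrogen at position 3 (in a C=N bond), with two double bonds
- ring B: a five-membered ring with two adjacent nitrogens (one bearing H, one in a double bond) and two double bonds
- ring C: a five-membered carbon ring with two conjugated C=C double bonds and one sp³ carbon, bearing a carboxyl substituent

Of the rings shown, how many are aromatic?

2

Ring A is planar and fully conjugated; 2 ring double bonds (4 π electrons) plus a heteroatom lone pair (2) give 6 π electrons. Since 6 = 4n+2 (n=1), ring A is aromatic (thiazole).
Ring B is planar and fully conjugated; 2 ring double bonds (4 π electrons) plus a heteroatom lone pair (2) give 6 π electrons. Since 6 = 4n+2 (n=1), ring B is aromatic (pyrazole).
Ring C has one sp³ carbon, so it is not fully conjugated — not aromatic (cyclopentadiene).
Aromatic: A, B. Total: 2.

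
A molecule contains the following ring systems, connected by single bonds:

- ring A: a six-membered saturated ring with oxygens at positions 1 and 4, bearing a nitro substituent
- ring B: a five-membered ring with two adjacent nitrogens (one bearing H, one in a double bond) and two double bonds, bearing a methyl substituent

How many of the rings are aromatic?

1

Ring A has only sp³ atoms, so it is not fully conjugated — not aromatic (1,4-dioxane).
Ring B is fully conjugated (every ring atom contributes a p orbital); 2 ring double bonds (4 π electrons) plus a heteroatom lone pair (2) give 6 π electrons. 6 = 4(1)+2, so ring B is aromatic (pyrazole).
Aromatic: B. Total: 1.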